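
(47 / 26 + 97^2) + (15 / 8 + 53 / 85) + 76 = 83885467 / 8840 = 9489.31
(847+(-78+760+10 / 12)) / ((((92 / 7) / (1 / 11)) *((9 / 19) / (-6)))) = -1220807 / 9108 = -134.04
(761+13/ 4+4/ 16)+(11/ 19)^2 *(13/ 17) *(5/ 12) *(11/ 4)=225289867/ 294576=764.79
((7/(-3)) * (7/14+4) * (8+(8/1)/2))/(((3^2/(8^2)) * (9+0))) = -896/9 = -99.56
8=8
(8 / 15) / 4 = 2 / 15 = 0.13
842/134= 421/67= 6.28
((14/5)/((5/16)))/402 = 112/5025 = 0.02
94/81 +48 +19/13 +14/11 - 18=392603/11583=33.89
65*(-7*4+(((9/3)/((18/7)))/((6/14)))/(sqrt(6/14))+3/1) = -1625+3185*sqrt(21)/54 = -1354.71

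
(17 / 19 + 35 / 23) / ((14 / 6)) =3168 / 3059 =1.04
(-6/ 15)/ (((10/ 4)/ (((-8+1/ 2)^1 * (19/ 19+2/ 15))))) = 34/ 25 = 1.36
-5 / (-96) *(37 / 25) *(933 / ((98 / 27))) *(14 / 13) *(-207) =-64312623 / 14560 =-4417.08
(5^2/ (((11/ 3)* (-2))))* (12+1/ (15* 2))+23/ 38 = -33789/ 836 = -40.42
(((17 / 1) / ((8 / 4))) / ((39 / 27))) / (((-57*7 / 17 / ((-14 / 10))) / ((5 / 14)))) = 867 / 6916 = 0.13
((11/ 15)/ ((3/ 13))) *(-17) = -2431/ 45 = -54.02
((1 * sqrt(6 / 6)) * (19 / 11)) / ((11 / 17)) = 323 / 121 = 2.67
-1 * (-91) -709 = -618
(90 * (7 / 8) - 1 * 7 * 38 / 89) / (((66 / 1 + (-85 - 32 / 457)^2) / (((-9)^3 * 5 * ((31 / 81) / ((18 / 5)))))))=-4365471443725 / 1085946076056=-4.02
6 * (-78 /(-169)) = 36 /13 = 2.77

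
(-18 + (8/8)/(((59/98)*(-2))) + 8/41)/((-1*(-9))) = -45079/21771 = -2.07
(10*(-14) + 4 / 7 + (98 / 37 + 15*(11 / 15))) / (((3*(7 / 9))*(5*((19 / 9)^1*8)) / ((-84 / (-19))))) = -2638737 / 934990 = -2.82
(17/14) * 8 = 68/7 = 9.71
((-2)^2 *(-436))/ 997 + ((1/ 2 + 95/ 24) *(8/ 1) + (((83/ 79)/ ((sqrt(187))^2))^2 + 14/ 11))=22970754977948/ 652760413239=35.19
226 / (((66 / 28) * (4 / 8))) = 6328 / 33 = 191.76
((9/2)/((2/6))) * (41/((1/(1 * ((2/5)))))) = 1107/5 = 221.40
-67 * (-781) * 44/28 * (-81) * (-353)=16458045021/7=2351149288.71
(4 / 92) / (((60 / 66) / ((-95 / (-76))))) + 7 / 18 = 743 / 1656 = 0.45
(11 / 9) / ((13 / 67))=737 / 117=6.30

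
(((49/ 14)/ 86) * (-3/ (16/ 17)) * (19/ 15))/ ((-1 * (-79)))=-0.00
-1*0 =0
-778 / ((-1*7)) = 778 / 7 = 111.14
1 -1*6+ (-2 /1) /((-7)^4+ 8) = -12047 /2409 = -5.00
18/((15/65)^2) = 338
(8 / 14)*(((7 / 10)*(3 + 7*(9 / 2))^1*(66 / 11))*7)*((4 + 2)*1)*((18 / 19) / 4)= 78246 / 95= 823.64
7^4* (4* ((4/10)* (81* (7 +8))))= 4667544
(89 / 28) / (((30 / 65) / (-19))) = -21983 / 168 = -130.85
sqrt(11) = 3.32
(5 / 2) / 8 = 5 / 16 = 0.31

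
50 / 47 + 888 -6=41504 / 47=883.06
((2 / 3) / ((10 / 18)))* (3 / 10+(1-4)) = -81 / 25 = -3.24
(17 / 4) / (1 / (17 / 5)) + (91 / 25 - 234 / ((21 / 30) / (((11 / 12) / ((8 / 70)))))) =-66579 / 25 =-2663.16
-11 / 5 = -2.20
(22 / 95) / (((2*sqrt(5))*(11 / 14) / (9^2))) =1134*sqrt(5) / 475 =5.34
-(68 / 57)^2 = -4624 / 3249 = -1.42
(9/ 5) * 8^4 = 36864/ 5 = 7372.80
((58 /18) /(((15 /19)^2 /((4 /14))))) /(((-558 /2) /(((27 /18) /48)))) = -10469 /63277200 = -0.00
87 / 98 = 0.89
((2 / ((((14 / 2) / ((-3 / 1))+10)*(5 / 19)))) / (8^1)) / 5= 57 / 2300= 0.02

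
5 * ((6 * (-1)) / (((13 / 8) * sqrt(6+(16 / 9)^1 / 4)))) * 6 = -2160 * sqrt(58) / 377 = -43.63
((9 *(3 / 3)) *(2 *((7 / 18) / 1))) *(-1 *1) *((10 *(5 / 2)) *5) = -875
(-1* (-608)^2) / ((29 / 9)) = -3326976 / 29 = -114723.31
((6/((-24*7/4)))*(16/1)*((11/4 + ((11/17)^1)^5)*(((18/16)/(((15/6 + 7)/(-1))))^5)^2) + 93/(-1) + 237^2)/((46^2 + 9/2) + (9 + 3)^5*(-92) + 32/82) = -349776125807346557669663570665/142779861499071771052839146749952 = -0.00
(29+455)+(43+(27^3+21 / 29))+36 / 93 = 18169789 / 899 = 20211.11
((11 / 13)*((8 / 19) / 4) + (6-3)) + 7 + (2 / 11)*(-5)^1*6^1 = 12592 / 2717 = 4.63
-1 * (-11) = 11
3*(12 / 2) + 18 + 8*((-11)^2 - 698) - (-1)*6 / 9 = -13738 / 3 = -4579.33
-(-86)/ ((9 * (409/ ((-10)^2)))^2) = 860000/ 13549761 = 0.06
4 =4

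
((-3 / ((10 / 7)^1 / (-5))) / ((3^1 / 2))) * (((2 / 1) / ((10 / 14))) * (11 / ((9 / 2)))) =2156 / 45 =47.91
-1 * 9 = -9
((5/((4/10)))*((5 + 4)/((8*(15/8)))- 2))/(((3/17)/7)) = -4165/6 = -694.17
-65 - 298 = -363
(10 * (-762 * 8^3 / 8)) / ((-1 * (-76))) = -121920 / 19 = -6416.84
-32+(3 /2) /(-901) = -57667 /1802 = -32.00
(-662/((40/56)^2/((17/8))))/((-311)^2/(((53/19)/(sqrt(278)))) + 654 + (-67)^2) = 28656718559/675374070178300 - 26854881712981*sqrt(278)/93876995754783700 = -0.00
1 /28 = 0.04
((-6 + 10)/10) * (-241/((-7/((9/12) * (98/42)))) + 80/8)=281/10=28.10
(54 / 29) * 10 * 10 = 5400 / 29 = 186.21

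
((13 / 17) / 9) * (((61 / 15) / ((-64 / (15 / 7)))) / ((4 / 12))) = -0.03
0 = 0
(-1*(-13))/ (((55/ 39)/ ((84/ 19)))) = 42588/ 1045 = 40.75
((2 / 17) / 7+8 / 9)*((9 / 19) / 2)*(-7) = -1.50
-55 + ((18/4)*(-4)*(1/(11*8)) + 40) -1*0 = -15.20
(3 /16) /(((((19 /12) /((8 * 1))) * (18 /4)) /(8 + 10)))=72 /19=3.79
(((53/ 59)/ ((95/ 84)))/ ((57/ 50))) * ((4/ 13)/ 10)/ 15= 0.00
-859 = -859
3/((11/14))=42/11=3.82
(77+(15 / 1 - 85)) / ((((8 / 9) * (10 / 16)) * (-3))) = -21 / 5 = -4.20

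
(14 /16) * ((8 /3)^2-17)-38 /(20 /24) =-19531 /360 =-54.25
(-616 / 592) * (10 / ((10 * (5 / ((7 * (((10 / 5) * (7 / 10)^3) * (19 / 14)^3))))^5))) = -82.97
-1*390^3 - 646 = -59319646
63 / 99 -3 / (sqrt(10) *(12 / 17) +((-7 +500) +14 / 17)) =612 *sqrt(10) / 70474585 +97722500 / 155044087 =0.63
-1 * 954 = -954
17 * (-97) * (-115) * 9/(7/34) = 58028310/7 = 8289758.57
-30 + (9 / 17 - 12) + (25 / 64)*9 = -41295 / 1088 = -37.95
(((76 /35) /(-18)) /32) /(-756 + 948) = -19 /967680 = -0.00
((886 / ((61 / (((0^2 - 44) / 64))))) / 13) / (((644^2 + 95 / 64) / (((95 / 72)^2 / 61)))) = -43978825 / 832015259067096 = -0.00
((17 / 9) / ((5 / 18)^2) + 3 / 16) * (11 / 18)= 36179 / 2400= 15.07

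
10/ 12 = 0.83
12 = 12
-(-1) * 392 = 392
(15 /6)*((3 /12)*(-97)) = -485 /8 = -60.62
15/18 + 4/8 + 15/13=97/39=2.49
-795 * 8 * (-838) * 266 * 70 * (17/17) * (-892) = -88520868307200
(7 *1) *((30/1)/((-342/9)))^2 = 1575/361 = 4.36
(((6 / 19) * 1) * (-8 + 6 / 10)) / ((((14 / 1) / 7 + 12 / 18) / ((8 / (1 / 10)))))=-1332 / 19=-70.11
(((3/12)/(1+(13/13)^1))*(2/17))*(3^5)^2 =59049/68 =868.37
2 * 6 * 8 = 96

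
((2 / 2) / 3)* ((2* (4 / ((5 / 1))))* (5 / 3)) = 0.89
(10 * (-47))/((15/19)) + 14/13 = -23176/39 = -594.26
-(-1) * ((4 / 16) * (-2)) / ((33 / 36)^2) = -72 / 121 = -0.60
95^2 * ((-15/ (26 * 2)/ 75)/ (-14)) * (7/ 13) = 1805/ 1352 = 1.34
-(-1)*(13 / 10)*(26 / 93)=169 / 465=0.36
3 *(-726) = -2178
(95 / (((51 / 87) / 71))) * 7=1369235 / 17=80543.24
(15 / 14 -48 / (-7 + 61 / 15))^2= 7209225 / 23716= 303.98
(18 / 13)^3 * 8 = 46656 / 2197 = 21.24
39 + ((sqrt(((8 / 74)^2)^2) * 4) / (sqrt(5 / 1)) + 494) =64 * sqrt(5) / 6845 + 533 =533.02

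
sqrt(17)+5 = 9.12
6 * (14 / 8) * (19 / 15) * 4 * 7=1862 / 5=372.40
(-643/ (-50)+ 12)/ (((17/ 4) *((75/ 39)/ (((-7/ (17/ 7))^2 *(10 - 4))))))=465573108/ 3070625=151.62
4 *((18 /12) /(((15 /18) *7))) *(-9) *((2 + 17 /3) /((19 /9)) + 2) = -34668 /665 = -52.13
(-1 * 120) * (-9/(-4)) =-270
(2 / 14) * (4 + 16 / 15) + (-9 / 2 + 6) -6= -793 / 210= -3.78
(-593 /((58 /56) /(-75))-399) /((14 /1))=176247 /58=3038.74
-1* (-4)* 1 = 4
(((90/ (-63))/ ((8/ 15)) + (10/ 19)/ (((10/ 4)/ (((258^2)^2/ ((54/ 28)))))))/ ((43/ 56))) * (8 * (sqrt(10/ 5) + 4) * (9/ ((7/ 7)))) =37053019733616 * sqrt(2)/ 817 + 148212078934464/ 817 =245548301063.18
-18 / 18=-1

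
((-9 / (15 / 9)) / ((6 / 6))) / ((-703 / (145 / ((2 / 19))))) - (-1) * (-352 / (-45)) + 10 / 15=63503 / 3330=19.07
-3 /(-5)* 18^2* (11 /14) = 5346 /35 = 152.74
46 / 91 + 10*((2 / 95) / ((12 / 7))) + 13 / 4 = 80467 / 20748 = 3.88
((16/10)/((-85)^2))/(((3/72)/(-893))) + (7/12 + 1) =-1371097/433500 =-3.16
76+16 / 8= 78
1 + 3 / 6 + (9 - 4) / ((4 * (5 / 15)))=21 / 4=5.25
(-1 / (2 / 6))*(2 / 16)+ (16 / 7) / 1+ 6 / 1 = 443 / 56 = 7.91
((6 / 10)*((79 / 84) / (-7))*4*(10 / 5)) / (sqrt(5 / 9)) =-474*sqrt(5) / 1225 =-0.87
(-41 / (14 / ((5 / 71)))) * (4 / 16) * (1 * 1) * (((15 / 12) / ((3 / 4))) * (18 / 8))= -3075 / 15904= -0.19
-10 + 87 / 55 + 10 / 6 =-1114 / 165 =-6.75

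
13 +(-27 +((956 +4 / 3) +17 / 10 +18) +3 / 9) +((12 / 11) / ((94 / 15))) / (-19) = 283891823 / 294690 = 963.36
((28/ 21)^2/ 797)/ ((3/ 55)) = 880/ 21519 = 0.04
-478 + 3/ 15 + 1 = -2384/ 5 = -476.80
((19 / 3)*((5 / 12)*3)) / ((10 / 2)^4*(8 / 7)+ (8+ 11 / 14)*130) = 133 / 31188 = 0.00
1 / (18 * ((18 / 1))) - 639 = -207035 / 324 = -639.00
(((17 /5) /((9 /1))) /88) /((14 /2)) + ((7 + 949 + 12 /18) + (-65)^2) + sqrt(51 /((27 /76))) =2 * sqrt(323) /3 + 143635817 /27720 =5193.65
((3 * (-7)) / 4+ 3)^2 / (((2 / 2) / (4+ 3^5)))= 20007 / 16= 1250.44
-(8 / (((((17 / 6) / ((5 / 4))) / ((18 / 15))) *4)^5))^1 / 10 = -59049 / 1817416960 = -0.00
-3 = -3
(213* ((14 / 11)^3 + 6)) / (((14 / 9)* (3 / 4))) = 13712940 / 9317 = 1471.82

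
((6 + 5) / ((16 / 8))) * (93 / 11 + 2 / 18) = 424 / 9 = 47.11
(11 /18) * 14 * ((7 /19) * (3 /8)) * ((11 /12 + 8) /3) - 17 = -221399 /16416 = -13.49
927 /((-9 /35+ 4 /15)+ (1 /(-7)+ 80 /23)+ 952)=0.97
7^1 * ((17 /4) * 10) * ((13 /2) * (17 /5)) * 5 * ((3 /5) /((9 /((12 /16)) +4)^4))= 78897 /262144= 0.30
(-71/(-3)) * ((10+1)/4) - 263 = -2375/12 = -197.92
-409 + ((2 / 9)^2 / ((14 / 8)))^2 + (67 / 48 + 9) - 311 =-3650074847 / 5143824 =-709.60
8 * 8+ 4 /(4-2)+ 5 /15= 199 /3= 66.33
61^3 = 226981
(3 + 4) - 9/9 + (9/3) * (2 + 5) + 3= 30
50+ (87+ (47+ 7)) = 191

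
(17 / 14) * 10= 85 / 7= 12.14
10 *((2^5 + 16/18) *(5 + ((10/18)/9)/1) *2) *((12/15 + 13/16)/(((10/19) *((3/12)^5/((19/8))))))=6028388096/243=24808181.47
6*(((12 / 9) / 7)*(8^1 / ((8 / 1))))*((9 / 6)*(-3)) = -5.14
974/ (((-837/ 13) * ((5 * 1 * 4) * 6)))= -0.13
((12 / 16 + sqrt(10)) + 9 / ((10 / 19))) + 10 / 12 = sqrt(10) + 1121 / 60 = 21.85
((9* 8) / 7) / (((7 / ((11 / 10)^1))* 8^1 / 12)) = 2.42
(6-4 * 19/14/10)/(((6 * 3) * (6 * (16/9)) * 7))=191/47040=0.00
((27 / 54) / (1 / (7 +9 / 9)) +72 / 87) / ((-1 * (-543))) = 140 / 15747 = 0.01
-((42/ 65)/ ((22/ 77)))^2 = -21609/ 4225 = -5.11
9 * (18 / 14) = 11.57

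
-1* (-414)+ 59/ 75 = 31109/ 75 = 414.79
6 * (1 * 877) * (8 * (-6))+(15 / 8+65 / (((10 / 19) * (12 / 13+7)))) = -208108235 / 824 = -252558.54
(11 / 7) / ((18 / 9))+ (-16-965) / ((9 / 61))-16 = -93299 / 14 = -6664.21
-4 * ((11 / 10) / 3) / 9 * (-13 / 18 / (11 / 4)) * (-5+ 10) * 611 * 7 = 222404 / 243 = 915.24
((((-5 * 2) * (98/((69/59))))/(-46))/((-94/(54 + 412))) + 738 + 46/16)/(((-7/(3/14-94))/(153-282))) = -21917426878217/19492592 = -1124397.76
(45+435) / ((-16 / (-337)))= 10110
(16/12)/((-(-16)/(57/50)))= 19/200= 0.10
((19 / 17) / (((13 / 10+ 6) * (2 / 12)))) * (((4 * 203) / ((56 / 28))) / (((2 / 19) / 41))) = 180276180 / 1241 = 145266.87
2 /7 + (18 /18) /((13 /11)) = 103 /91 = 1.13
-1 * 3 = -3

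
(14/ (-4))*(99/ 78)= -231/ 52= -4.44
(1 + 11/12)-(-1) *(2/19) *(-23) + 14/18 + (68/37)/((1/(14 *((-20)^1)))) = -13016441/25308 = -514.32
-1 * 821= -821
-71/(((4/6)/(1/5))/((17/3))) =-1207/10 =-120.70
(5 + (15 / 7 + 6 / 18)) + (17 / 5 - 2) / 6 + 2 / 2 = 1829 / 210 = 8.71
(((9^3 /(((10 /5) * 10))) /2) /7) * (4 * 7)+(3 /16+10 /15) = 17701 /240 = 73.75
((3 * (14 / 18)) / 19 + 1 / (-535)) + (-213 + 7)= -6278282 / 30495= -205.88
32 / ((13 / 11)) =352 / 13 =27.08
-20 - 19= -39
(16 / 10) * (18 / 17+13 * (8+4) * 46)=195216 / 17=11483.29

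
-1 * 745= -745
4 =4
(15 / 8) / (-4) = -15 / 32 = -0.47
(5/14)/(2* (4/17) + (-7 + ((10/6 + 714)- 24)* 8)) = 0.00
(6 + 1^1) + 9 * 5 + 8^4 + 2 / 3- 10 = 12416 / 3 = 4138.67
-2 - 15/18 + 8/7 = -71/42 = -1.69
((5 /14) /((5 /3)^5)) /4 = 243 /35000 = 0.01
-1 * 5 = -5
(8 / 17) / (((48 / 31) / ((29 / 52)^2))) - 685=-188902409 / 275808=-684.91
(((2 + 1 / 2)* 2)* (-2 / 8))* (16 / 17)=-20 / 17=-1.18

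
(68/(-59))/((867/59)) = -4/51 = -0.08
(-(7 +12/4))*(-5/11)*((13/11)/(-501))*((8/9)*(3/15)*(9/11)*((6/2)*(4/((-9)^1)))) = 4160/2000493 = 0.00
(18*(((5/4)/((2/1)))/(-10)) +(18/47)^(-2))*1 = 3689/648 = 5.69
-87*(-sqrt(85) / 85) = 9.44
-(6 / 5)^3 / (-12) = 18 / 125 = 0.14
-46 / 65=-0.71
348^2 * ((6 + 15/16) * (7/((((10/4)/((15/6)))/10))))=58811130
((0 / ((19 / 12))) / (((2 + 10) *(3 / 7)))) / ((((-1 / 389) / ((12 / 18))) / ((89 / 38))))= 0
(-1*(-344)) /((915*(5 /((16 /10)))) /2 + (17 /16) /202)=1111808 /4620767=0.24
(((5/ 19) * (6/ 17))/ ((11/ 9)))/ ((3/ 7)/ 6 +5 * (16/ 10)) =3780/ 401489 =0.01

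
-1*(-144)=144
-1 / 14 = -0.07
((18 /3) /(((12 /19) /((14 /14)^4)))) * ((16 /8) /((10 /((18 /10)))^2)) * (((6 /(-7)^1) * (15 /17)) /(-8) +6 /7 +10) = 8022807 /1190000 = 6.74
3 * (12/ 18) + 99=101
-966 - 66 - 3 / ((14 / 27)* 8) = -1032.72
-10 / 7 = -1.43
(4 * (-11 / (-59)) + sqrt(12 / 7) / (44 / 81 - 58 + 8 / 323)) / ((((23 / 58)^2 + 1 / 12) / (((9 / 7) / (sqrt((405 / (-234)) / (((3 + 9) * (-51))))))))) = -1188166482 * sqrt(46410) / 111729133355 + 1998216 * sqrt(2210) / 1253455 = 72.65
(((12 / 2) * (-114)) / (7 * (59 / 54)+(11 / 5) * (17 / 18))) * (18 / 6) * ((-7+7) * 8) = 0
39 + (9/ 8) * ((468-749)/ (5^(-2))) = -62913/ 8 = -7864.12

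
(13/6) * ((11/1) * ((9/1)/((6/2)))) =143/2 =71.50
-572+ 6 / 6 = -571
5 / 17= 0.29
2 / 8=1 / 4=0.25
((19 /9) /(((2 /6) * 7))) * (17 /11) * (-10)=-13.98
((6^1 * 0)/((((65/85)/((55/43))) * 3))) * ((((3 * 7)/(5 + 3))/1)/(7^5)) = 0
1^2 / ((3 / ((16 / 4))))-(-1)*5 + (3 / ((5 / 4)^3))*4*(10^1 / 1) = 5083 / 75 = 67.77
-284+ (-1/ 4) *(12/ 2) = -571/ 2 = -285.50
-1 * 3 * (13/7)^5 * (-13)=14480427/16807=861.57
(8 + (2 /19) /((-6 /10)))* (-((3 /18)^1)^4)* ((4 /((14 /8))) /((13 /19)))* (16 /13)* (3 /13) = -7136 /1245699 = -0.01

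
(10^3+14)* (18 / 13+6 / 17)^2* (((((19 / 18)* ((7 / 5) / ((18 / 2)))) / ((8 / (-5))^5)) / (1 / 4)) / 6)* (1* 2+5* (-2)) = 665000 / 2601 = 255.67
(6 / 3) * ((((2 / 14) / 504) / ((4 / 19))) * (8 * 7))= 19 / 126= 0.15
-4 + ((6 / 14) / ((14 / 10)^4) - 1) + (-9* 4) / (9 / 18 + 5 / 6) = -535949 / 16807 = -31.89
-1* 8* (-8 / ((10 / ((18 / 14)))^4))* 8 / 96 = 2187 / 1500625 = 0.00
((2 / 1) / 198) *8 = 8 / 99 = 0.08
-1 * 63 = -63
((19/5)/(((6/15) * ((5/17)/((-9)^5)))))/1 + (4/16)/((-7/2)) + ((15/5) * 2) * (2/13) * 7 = -867810721/455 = -1907276.31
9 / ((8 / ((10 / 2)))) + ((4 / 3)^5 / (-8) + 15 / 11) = 6.46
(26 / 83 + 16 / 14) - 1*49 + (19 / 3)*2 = -60791 / 1743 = -34.88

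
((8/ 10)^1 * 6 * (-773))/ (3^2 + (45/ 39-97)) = 42.72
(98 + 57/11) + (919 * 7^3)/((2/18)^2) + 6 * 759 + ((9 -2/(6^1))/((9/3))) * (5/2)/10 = 5056372511/198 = 25537234.90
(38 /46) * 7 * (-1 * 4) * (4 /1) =-2128 /23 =-92.52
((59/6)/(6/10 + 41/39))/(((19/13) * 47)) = 49855/575092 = 0.09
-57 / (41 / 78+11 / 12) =-988 / 25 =-39.52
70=70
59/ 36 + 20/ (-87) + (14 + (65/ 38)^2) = 1727533/ 94221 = 18.33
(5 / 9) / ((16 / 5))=25 / 144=0.17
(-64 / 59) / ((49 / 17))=-1088 / 2891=-0.38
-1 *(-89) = 89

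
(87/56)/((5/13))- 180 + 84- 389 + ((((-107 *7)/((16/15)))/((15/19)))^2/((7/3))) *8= 3037281739/1120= 2711858.70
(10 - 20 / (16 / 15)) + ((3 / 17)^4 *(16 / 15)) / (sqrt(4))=-14615311 / 1670420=-8.75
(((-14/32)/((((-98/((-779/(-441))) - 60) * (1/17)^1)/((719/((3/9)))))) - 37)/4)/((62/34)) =831305219/59492224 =13.97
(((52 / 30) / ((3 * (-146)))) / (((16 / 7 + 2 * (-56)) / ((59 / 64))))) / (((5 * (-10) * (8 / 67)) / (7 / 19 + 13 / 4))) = -3956953 / 196340613120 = -0.00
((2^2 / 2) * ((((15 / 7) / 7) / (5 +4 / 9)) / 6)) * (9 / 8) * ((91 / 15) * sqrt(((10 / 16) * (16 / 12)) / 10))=117 * sqrt(3) / 5488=0.04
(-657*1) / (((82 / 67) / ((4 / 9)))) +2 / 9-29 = -98657 / 369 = -267.36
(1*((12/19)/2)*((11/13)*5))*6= 1980/247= 8.02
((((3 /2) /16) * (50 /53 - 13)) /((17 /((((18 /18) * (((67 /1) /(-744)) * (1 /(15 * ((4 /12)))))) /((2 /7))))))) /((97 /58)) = 8691039 /3467912960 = 0.00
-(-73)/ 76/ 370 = 73/ 28120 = 0.00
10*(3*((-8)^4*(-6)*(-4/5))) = 589824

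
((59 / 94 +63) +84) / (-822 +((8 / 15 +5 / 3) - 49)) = -69385 / 408336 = -0.17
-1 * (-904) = 904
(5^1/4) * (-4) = -5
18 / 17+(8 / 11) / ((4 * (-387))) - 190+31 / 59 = -804494123 / 4269771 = -188.42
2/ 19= 0.11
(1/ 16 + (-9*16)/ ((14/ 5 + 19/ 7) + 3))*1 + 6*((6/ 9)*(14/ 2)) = 26581/ 2384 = 11.15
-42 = -42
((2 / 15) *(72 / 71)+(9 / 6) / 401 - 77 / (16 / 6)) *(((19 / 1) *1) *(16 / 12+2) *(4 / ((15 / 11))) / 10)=-2279894683 / 4270650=-533.85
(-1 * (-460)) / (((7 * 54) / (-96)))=-7360 / 63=-116.83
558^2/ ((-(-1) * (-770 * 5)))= -155682/ 1925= -80.87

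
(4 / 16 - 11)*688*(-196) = 1449616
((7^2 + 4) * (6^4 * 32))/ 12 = 183168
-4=-4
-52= -52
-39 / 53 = -0.74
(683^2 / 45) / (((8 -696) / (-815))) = 76037707 / 6192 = 12279.99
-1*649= -649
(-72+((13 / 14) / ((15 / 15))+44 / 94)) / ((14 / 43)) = -1997651 / 9212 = -216.85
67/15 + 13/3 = 8.80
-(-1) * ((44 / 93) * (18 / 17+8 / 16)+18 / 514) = 313891 / 406317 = 0.77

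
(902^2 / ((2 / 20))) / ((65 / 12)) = 1502038.15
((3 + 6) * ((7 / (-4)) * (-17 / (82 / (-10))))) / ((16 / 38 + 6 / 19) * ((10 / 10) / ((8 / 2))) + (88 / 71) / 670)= -2420004825 / 13789694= -175.49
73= 73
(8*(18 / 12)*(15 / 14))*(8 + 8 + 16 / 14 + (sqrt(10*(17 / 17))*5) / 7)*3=1350*sqrt(10) / 49 + 32400 / 49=748.35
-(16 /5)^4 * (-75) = 196608 /25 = 7864.32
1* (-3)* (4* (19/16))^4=-390963/256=-1527.20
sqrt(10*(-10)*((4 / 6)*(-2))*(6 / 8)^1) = 10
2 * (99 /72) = 11 /4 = 2.75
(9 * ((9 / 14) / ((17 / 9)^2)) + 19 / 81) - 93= -29870203 / 327726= -91.14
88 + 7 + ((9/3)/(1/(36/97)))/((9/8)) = 95.99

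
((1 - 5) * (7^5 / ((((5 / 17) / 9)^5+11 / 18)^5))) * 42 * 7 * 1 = -2620192930666547558004283434024570454705060556878274011355749632 / 11298916039430731604510942757878303240736043618362048757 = -231897725.54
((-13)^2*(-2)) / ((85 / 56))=-18928 / 85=-222.68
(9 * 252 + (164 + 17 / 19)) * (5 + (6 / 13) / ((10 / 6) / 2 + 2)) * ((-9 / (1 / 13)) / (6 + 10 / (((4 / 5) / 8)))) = -13864.26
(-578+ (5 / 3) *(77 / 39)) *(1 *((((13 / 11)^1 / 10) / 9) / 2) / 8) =-67241 / 142560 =-0.47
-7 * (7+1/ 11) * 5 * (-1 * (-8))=-21840/ 11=-1985.45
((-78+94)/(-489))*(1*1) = -16/489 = -0.03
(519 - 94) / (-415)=-85 / 83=-1.02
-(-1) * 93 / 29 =93 / 29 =3.21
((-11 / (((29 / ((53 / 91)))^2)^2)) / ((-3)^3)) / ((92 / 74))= 3211425767 / 60239194602872922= 0.00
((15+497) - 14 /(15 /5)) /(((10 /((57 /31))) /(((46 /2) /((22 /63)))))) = 20951091 /3410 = 6144.01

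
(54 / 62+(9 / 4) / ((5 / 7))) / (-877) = -2493 / 543740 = -0.00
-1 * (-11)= 11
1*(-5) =-5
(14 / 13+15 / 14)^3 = 59776471 / 6028568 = 9.92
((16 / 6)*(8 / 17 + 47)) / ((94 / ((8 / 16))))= 0.67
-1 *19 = -19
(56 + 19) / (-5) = -15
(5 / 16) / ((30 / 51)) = 17 / 32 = 0.53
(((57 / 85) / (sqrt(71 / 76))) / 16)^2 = 61731 / 32830400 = 0.00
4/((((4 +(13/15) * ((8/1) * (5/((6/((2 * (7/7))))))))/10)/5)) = 90/7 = 12.86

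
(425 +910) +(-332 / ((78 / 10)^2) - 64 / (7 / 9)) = 13279549 / 10647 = 1247.26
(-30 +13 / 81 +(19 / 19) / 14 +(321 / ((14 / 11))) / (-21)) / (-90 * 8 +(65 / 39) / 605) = 20063978 / 345777957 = 0.06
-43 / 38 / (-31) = 43 / 1178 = 0.04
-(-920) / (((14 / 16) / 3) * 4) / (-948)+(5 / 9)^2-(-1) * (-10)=-471365 / 44793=-10.52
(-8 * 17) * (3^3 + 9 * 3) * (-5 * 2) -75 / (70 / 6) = 514035 / 7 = 73433.57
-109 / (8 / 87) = -9483 / 8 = -1185.38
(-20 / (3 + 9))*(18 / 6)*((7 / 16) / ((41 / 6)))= -105 / 328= -0.32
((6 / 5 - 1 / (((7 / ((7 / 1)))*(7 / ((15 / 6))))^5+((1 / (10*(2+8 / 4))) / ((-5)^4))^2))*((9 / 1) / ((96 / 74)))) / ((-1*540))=-11881880300111 / 774466560007200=-0.02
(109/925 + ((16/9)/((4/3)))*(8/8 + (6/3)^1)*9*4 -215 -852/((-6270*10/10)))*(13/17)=-177801312/3286525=-54.10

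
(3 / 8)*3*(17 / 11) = 153 / 88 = 1.74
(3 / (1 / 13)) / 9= 13 / 3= 4.33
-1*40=-40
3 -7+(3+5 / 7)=-2 / 7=-0.29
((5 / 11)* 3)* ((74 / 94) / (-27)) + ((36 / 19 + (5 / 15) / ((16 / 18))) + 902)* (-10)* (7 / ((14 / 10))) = -15988768985 / 353628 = -45213.53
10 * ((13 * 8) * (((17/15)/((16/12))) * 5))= 4420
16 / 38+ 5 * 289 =27463 / 19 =1445.42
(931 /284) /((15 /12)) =931 /355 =2.62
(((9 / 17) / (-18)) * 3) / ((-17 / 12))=18 / 289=0.06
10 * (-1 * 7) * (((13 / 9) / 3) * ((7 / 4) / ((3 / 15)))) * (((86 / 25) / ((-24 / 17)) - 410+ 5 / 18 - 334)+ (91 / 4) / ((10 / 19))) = 805983997 / 3888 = 207300.41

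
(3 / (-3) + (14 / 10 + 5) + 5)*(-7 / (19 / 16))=-5824 / 95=-61.31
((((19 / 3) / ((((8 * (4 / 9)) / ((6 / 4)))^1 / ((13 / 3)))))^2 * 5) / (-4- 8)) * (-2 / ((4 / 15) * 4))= 13727025 / 131072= 104.73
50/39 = 1.28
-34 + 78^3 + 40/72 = 474518.56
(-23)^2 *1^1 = 529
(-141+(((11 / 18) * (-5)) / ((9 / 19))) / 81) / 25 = -1851247 / 328050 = -5.64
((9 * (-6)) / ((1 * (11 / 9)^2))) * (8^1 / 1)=-34992 / 121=-289.19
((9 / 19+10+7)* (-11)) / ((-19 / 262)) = 956824 / 361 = 2650.48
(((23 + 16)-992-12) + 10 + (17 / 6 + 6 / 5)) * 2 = -28529 / 15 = -1901.93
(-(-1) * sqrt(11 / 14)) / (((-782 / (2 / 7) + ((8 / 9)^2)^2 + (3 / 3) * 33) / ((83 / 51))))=-181521 * sqrt(154) / 4221369824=-0.00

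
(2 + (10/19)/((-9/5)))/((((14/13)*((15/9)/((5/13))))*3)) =0.12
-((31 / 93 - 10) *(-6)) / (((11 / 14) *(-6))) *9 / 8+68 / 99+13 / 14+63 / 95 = 385901 / 23940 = 16.12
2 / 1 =2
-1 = -1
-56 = -56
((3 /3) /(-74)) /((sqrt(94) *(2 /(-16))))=2 *sqrt(94) /1739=0.01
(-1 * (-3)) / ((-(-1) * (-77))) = -3 / 77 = -0.04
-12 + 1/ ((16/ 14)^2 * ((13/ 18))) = -4551/ 416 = -10.94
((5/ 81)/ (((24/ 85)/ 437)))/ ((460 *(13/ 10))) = 8075/ 50544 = 0.16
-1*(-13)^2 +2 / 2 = -168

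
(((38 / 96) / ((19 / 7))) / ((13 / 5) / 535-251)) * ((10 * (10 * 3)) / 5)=-13375 / 383664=-0.03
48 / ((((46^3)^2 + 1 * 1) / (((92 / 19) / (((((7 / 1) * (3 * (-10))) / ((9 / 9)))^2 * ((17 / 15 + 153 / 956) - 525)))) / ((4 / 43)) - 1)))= -1678027680256 / 331210346103021239855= -0.00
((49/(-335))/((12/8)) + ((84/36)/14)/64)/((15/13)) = -0.08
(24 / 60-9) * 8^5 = -1409024 / 5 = -281804.80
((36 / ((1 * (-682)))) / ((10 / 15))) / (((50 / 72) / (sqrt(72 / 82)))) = -5832 * sqrt(41) / 349525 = -0.11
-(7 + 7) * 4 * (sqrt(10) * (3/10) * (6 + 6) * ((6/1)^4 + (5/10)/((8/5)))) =-1306683 * sqrt(10)/5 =-826418.89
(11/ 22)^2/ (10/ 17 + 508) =17/ 34584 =0.00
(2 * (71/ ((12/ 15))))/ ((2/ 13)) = 4615/ 4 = 1153.75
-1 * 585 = -585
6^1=6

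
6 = 6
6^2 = 36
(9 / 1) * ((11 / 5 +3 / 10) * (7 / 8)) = 315 / 16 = 19.69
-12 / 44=-3 / 11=-0.27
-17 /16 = -1.06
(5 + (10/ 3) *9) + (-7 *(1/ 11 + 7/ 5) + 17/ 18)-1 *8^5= -32415067/ 990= -32742.49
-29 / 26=-1.12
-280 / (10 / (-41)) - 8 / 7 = 1146.86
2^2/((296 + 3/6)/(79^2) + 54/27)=49928/25557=1.95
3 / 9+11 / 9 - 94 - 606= -6286 / 9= -698.44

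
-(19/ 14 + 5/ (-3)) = 13/ 42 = 0.31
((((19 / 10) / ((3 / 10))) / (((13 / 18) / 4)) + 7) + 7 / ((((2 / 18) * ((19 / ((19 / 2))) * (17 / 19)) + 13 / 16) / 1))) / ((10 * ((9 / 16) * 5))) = 1.74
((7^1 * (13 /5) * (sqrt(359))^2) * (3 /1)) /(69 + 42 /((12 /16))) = 98007 /625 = 156.81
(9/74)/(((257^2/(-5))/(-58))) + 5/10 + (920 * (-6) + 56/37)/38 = -144.72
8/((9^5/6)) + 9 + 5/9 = 188098/19683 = 9.56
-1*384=-384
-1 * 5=-5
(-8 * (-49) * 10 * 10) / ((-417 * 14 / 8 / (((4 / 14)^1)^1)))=-6400 / 417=-15.35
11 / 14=0.79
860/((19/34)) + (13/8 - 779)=115759/152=761.57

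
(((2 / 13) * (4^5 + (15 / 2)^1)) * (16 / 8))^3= 70240512376 / 2197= 31971102.58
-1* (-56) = 56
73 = 73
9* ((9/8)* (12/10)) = 243/20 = 12.15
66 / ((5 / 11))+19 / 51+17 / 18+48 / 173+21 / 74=720207548 / 4896765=147.08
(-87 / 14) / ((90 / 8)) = -58 / 105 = -0.55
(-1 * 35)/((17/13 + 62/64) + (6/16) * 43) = -2912/1531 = -1.90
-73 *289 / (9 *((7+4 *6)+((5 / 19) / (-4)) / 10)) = -3206744 / 42399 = -75.63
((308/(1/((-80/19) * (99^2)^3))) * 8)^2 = 34441631527108152557738597607014400/361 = 95406181515535048636395010000000.00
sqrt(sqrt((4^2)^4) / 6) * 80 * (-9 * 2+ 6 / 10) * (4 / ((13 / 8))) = -118784 * sqrt(6) / 13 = -22381.55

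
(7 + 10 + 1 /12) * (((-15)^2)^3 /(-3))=-259453125 /4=-64863281.25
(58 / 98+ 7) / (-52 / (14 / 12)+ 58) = 186 / 329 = 0.57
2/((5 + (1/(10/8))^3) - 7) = -125/93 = -1.34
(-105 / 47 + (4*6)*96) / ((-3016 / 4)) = -108183 / 35438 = -3.05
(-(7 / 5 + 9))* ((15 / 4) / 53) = -39 / 53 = -0.74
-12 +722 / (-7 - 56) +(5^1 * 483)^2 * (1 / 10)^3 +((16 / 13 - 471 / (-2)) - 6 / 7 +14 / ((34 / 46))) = 3376928687 / 556920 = 6063.58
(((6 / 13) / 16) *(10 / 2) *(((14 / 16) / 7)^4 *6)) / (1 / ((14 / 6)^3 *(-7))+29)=108045 / 14824669184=0.00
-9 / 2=-4.50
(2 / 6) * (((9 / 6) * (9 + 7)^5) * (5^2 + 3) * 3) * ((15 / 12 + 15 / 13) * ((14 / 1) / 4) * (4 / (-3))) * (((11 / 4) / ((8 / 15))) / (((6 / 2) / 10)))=-110387200000 / 13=-8491323076.92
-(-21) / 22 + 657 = 14475 / 22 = 657.95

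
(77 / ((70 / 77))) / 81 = 847 / 810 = 1.05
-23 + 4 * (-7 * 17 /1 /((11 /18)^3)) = -2806645 /1331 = -2108.67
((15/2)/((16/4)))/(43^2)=15/14792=0.00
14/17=0.82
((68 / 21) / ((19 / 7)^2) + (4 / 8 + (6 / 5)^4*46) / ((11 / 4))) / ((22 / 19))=131441381 / 4310625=30.49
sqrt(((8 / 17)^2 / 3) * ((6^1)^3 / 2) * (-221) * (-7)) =48 * sqrt(1547) / 17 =111.05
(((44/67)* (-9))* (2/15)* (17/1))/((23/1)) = -0.58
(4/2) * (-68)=-136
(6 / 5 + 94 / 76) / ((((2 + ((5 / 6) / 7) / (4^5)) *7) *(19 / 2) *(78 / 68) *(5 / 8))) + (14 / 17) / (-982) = 0.02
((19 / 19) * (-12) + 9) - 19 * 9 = -174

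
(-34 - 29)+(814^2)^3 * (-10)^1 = -2909018139426847423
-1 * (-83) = 83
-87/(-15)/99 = 29/495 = 0.06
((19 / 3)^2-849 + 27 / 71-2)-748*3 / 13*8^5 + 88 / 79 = -3712469367241 / 656253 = -5657070.32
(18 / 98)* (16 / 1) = 144 / 49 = 2.94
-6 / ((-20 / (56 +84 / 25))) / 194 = 1113 / 12125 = 0.09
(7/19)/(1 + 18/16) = 56/323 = 0.17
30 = 30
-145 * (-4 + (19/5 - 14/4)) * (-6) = -3219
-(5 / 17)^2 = -25 / 289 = -0.09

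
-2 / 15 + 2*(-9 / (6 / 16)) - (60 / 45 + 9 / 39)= -9691 / 195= -49.70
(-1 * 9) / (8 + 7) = -3 / 5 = -0.60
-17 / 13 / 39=-17 / 507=-0.03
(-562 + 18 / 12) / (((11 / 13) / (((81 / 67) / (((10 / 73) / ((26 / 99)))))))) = -124467993 / 81070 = -1535.32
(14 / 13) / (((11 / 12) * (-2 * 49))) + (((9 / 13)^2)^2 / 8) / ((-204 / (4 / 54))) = -7177245 / 598181584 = -0.01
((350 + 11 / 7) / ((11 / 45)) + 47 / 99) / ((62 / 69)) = 11465891 / 7161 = 1601.16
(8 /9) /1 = 0.89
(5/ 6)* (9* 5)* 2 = 75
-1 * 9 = -9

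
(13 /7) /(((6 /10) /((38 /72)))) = 1235 /756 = 1.63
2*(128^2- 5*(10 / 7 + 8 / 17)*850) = 116376 / 7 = 16625.14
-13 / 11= -1.18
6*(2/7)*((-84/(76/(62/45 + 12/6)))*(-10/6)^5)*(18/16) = 92.59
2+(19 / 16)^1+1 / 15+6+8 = 4141 / 240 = 17.25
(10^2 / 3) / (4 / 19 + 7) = 4.62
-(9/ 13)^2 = -81/ 169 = -0.48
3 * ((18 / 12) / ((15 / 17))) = 51 / 10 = 5.10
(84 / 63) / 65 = 4 / 195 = 0.02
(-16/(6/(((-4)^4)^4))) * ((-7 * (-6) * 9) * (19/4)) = -20564303413248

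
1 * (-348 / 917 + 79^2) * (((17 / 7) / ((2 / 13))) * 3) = 3794116287 / 12838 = 295537.96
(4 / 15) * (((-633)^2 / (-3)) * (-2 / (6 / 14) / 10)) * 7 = 8726116 / 75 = 116348.21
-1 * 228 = -228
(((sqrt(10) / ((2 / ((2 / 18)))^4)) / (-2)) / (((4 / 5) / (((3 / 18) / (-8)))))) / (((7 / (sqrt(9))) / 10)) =25 * sqrt(10) / 47029248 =0.00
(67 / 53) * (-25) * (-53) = 1675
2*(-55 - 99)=-308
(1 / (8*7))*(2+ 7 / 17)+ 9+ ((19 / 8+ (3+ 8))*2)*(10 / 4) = 36137 / 476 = 75.92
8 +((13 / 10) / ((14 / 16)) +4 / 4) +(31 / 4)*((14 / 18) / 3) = 47231 / 3780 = 12.49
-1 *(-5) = 5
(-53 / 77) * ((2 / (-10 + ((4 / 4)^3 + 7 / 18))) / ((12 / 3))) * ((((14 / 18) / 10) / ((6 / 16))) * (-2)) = -0.02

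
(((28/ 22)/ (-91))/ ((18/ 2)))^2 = 4/ 1656369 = 0.00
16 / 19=0.84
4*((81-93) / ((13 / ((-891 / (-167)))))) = -42768 / 2171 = -19.70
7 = 7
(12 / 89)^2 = 144 / 7921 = 0.02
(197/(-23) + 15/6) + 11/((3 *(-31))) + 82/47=-892495/201066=-4.44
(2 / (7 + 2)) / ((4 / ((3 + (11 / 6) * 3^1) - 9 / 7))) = 101 / 252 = 0.40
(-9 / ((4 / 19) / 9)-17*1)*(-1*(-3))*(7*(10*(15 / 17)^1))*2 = -148883.82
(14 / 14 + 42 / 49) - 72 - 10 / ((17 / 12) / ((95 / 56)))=-1396 / 17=-82.12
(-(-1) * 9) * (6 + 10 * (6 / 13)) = 1242 / 13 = 95.54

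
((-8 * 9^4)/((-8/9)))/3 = 19683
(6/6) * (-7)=-7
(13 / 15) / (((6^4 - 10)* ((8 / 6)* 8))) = 13 / 205760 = 0.00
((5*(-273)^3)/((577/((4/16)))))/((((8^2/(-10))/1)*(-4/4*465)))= -33910695/2289536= -14.81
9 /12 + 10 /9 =67 /36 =1.86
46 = 46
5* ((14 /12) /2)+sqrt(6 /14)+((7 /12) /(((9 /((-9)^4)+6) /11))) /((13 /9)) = sqrt(21) /7+178273 /48750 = 4.31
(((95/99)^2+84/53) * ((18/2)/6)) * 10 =6508045/173151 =37.59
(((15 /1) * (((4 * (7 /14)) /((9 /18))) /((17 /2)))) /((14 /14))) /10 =12 /17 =0.71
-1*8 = -8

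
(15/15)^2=1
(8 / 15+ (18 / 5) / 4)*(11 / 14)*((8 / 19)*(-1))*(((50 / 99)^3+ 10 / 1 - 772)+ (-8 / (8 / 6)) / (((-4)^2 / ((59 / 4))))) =1024583090777 / 2815631280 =363.89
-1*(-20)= 20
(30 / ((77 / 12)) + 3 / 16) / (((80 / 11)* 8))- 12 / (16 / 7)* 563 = -211862169 / 71680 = -2955.67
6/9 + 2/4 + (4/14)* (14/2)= 3.17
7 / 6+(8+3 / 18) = 28 / 3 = 9.33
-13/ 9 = -1.44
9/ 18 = 1/ 2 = 0.50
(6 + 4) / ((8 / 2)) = 5 / 2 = 2.50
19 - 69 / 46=35 / 2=17.50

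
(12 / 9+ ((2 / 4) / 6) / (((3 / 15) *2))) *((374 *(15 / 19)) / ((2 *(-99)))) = -3145 / 1368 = -2.30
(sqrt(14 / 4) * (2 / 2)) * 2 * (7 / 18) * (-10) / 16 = -35 * sqrt(14) / 144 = -0.91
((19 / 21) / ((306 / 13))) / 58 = 247 / 372708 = 0.00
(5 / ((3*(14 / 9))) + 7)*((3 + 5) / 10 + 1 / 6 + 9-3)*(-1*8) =-47234 / 105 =-449.85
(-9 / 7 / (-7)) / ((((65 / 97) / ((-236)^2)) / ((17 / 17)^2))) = 48622608 / 3185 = 15266.12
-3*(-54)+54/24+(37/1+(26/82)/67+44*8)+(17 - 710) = -1535521/10988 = -139.75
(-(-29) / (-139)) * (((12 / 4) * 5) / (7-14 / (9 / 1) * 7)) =783 / 973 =0.80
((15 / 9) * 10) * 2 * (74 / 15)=1480 / 9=164.44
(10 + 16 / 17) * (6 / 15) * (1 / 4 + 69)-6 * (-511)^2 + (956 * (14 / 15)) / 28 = -399429721 / 255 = -1566391.06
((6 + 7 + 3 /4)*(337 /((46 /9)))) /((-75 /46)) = -11121 /20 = -556.05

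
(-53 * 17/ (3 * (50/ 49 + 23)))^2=1949134201/ 12467961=156.33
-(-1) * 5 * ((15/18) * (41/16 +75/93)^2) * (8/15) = 1551245/61504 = 25.22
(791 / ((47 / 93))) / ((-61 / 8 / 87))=-51199848 / 2867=-17858.34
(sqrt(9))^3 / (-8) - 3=-51 / 8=-6.38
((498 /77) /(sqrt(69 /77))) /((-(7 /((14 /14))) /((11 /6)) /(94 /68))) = -3901 * sqrt(5313) /114954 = -2.47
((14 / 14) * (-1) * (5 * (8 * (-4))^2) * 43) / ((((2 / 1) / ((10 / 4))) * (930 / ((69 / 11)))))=-632960 / 341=-1856.19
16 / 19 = 0.84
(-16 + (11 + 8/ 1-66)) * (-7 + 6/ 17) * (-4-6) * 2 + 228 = -8147.29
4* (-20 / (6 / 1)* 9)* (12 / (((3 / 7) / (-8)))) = 26880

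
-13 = -13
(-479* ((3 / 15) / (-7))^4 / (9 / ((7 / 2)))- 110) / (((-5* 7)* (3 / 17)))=7215870643 / 405168750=17.81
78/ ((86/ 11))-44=-1463/ 43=-34.02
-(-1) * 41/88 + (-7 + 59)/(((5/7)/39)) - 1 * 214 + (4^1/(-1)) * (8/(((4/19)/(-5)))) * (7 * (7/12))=7562279/1320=5729.00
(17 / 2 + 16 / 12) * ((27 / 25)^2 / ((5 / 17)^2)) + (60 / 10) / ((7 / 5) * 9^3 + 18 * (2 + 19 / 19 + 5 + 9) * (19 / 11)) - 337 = -181418089157 / 887531250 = -204.41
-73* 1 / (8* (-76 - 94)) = 73 / 1360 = 0.05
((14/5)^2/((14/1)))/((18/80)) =112/45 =2.49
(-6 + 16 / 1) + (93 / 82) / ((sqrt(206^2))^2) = 34797613 / 3479752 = 10.00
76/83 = 0.92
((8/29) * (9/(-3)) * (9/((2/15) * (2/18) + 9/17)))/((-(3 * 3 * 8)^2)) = 765/289768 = 0.00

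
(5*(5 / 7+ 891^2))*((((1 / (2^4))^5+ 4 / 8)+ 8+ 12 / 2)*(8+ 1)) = 950548553659305 / 1835008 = 518007852.64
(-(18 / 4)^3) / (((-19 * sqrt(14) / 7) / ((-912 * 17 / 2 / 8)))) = -8694.44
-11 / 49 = -0.22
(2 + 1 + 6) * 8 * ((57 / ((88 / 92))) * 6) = 283176 / 11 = 25743.27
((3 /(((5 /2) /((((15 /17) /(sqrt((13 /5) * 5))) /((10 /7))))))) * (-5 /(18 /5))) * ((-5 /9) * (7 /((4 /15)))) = 6125 * sqrt(13) /5304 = 4.16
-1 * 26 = -26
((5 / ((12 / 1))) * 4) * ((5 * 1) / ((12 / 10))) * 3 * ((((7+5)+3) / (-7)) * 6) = -267.86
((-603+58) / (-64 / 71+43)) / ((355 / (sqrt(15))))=-109* sqrt(15) / 2989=-0.14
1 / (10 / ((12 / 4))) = 3 / 10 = 0.30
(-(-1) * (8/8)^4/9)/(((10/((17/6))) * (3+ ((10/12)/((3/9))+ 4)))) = 17/5130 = 0.00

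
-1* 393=-393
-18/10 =-9/5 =-1.80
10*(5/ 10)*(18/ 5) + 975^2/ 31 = 951183/ 31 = 30683.32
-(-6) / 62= 3 / 31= 0.10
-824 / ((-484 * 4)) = 103 / 242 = 0.43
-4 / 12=-1 / 3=-0.33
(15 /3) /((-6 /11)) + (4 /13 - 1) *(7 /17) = -12533 /1326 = -9.45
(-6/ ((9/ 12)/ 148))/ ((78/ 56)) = -33152/ 39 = -850.05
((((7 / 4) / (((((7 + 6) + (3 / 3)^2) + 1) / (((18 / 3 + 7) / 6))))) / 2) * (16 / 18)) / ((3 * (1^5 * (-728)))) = -1 / 19440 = -0.00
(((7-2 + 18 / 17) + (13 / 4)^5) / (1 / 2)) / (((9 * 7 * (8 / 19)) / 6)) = 5806267 / 34816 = 166.77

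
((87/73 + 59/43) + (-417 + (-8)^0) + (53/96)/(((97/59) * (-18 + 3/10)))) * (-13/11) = 235666171039/482301072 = 488.63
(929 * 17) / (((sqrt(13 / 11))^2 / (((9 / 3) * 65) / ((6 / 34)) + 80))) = 205861755 / 13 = 15835519.62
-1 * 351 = -351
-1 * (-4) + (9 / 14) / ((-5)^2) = 1409 / 350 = 4.03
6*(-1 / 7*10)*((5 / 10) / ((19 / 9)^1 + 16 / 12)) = -270 / 217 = -1.24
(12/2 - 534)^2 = 278784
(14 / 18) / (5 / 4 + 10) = 28 / 405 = 0.07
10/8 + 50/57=485/228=2.13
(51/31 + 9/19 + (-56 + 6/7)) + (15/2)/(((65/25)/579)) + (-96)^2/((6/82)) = 13675159703/107198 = 127569.17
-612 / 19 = -32.21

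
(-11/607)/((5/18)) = -198/3035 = -0.07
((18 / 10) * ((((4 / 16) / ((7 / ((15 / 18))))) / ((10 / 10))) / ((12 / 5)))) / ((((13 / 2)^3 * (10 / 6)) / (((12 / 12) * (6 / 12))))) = 3 / 123032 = 0.00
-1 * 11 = -11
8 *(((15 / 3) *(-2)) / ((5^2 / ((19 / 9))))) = -304 / 45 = -6.76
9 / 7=1.29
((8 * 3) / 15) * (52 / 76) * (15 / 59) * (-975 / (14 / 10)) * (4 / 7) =-6084000 / 54929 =-110.76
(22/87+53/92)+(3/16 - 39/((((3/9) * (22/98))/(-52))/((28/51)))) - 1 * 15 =88998111317/5986992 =14865.25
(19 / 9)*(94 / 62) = 893 / 279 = 3.20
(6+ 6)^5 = 248832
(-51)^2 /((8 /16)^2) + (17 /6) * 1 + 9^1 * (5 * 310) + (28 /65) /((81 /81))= 9499333 /390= 24357.26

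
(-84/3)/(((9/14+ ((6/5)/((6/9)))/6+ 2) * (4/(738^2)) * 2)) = -66718890/103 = -647756.21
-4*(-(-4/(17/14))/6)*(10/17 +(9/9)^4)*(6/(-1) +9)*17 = -3024/17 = -177.88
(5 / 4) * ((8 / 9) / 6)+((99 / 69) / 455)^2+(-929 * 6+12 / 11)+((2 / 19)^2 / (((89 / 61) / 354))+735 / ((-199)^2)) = -5570.02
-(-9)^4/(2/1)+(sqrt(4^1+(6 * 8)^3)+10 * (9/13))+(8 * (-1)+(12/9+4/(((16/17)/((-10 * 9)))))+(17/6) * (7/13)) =-285575/78+2 * sqrt(27649) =-3328.66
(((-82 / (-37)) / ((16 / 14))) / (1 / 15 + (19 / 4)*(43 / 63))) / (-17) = -90405 / 2622301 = -0.03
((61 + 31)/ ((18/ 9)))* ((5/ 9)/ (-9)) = -230/ 81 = -2.84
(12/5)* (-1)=-12/5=-2.40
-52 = -52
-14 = -14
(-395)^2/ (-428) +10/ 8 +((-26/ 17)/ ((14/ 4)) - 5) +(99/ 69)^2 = -4939637303/ 13471514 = -366.67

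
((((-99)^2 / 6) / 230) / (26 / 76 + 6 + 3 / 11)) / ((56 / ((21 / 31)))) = 2048409 / 157715600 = 0.01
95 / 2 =47.50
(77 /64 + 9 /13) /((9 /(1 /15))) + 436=48973097 /112320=436.01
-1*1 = -1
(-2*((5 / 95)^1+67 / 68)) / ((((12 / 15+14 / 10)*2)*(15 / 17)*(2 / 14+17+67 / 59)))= -184611 / 6310964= -0.03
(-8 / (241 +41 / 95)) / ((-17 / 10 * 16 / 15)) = 7125 / 389912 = 0.02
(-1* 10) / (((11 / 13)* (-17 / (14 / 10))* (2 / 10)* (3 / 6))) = 1820 / 187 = 9.73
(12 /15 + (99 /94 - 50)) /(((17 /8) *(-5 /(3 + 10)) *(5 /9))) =10590372 /99875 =106.04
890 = 890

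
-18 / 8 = -9 / 4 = -2.25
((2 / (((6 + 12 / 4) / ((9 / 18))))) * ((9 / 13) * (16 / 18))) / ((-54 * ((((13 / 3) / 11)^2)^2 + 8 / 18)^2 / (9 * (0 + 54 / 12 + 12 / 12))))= -1145962577826 / 4013522184997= -0.29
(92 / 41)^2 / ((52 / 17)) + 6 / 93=1158838 / 677443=1.71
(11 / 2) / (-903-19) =-11 / 1844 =-0.01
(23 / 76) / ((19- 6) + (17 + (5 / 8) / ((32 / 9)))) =1472 / 146775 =0.01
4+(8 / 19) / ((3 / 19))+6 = 38 / 3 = 12.67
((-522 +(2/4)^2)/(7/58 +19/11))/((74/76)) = -12649307/43623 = -289.97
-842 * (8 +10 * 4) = -40416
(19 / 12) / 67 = 19 / 804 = 0.02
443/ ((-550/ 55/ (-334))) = 73981/ 5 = 14796.20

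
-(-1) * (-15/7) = -15/7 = -2.14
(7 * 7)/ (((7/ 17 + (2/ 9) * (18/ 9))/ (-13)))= -97461/ 131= -743.98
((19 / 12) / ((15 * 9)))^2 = 361 / 2624400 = 0.00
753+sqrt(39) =759.24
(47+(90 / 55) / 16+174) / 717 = 19457 / 63096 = 0.31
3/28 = 0.11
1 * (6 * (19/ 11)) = 114/ 11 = 10.36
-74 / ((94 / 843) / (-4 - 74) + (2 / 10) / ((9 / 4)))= -846.11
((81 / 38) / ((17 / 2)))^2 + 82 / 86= 4559612 / 4486147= 1.02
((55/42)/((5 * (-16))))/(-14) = 11/9408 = 0.00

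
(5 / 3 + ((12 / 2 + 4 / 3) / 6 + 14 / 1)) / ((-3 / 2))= -304 / 27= -11.26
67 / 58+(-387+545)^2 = 24965.16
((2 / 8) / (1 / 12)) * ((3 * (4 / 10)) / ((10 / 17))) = 153 / 25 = 6.12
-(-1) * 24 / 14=12 / 7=1.71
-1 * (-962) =962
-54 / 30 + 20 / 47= -323 / 235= -1.37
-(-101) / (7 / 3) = 303 / 7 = 43.29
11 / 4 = 2.75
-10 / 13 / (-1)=10 / 13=0.77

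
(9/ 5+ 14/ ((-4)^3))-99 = -97.42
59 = 59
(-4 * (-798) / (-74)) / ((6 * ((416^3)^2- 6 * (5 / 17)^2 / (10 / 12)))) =-2023 / 1458397643698146506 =-0.00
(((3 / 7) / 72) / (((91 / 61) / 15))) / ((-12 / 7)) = -305 / 8736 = -0.03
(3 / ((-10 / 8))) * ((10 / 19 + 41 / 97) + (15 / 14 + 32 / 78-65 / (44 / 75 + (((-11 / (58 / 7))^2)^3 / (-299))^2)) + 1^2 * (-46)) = 370.32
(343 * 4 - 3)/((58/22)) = 15059/29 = 519.28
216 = 216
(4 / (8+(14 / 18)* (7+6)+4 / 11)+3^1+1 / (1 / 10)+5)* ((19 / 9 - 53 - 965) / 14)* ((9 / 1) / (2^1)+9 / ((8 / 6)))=-761566185 / 51212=-14870.85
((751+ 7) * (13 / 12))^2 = 24275329 / 36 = 674314.69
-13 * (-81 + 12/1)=897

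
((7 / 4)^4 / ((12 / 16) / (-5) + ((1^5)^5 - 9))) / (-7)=1715 / 10432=0.16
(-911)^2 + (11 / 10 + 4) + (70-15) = 8299811 / 10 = 829981.10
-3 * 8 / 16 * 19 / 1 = -57 / 2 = -28.50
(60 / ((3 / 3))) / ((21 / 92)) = 1840 / 7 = 262.86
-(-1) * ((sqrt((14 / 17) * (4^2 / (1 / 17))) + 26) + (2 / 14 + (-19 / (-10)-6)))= 4 * sqrt(14) + 1543 / 70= 37.01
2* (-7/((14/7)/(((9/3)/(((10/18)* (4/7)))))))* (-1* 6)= 3969/10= 396.90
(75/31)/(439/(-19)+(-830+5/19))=-1425/502324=-0.00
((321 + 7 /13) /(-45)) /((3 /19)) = -15884 /351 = -45.25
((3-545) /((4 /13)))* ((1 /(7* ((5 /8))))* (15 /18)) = -7046 /21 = -335.52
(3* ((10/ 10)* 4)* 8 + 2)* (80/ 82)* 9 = 35280/ 41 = 860.49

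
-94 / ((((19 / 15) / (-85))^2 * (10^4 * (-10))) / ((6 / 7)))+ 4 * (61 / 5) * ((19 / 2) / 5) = 96.35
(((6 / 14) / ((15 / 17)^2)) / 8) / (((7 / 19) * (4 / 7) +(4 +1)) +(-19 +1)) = -5491 / 1020600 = -0.01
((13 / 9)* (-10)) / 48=-65 / 216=-0.30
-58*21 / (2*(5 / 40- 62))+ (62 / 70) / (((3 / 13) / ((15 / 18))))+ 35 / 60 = 188831 / 13860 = 13.62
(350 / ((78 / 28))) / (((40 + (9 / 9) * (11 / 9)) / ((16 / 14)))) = 2400 / 689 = 3.48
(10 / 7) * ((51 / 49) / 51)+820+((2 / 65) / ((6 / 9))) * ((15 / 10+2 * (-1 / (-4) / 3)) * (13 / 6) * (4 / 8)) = 3375583 / 4116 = 820.11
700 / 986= 350 / 493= 0.71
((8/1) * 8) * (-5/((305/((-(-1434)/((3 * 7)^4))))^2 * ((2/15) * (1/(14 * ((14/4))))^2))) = -7311488/2170991403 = -0.00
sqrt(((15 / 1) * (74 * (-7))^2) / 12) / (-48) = -259 * sqrt(5) / 48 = -12.07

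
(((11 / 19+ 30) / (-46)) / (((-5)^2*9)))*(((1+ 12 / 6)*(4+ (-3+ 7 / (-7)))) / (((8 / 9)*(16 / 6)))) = 0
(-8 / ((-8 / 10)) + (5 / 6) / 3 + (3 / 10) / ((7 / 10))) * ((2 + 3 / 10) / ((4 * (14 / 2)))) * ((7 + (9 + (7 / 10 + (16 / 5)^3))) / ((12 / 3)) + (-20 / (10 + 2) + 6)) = 1554483727 / 105840000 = 14.69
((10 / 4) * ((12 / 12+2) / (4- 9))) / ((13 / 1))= -3 / 26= -0.12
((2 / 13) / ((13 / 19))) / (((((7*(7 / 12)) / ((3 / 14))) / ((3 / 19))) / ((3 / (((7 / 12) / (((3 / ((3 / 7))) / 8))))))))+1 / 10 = 62827 / 579670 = 0.11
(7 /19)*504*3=10584 /19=557.05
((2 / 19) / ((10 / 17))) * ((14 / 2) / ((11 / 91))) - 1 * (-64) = 77709 / 1045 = 74.36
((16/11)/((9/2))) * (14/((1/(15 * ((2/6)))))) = 2240/99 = 22.63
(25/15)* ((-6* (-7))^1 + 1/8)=70.21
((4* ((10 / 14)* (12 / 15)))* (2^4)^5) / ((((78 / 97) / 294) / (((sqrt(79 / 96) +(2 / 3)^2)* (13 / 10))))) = 22783459328 / 45 +711983104* sqrt(474) / 15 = 1539697054.89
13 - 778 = -765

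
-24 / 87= -8 / 29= -0.28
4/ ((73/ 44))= 176/ 73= 2.41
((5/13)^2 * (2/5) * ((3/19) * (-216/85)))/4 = -324/54587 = -0.01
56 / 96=7 / 12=0.58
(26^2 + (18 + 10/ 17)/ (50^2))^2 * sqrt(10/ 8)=51589441091241 * sqrt(5)/ 225781250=510925.94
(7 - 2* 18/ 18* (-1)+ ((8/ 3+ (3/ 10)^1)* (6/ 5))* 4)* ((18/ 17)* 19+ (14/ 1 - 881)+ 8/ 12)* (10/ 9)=-50148434/ 2295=-21851.17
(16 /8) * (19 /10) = 19 /5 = 3.80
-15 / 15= -1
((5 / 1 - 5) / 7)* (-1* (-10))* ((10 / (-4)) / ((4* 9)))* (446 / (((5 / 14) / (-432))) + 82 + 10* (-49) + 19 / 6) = 0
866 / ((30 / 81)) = 2338.20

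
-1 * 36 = -36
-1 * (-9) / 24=0.38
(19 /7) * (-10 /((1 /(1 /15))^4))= -0.00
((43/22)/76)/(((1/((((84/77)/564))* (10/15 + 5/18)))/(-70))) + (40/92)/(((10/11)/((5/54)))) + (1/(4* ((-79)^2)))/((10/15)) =68771294917/1675107192132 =0.04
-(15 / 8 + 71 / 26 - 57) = 5449 / 104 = 52.39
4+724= 728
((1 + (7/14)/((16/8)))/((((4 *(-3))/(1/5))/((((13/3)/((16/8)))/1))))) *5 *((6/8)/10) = -13/768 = -0.02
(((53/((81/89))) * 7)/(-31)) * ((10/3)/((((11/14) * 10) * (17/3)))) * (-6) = 924532/156519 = 5.91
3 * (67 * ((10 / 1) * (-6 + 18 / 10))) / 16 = -4221 / 8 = -527.62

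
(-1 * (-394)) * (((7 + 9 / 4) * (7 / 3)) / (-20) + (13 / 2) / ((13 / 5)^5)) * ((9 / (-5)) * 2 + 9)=-12450536127 / 5712200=-2179.64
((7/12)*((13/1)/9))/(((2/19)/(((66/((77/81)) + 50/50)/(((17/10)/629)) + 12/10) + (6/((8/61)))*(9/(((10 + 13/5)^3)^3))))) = 74541603704325338260147/357344323585230240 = 208598.82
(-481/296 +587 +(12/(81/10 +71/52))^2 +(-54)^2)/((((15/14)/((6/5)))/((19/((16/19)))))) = 88520.36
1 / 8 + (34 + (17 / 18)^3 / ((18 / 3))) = 1199015 / 34992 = 34.27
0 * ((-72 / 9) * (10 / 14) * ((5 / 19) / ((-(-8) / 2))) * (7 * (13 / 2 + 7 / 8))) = 0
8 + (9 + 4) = 21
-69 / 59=-1.17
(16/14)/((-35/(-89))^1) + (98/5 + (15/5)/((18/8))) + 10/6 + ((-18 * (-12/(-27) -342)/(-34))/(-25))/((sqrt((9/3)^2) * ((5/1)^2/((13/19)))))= 758868263/29675625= 25.57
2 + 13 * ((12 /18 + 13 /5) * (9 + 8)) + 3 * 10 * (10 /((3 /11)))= 27359 /15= 1823.93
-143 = -143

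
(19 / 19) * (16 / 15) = 16 / 15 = 1.07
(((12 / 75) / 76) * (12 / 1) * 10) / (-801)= -8 / 25365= -0.00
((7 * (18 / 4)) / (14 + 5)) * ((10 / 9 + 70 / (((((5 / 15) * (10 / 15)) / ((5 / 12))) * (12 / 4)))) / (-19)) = -595 / 152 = -3.91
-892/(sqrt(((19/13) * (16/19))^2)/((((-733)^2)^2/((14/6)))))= -89665905229433.46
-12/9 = -4/3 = -1.33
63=63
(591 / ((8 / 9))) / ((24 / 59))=104607 / 64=1634.48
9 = 9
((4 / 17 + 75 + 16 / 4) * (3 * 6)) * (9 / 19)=218214 / 323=675.59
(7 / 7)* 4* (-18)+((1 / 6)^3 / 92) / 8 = -11446271 / 158976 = -72.00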